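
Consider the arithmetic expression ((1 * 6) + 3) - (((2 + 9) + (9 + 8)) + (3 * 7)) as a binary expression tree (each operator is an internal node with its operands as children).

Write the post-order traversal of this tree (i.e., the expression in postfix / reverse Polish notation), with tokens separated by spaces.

Post-order on an expression tree gives postfix notation: for each operator, emit left operand, right operand, then the operator.

1 6 * 3 + 2 9 + 9 8 + + 3 7 * + -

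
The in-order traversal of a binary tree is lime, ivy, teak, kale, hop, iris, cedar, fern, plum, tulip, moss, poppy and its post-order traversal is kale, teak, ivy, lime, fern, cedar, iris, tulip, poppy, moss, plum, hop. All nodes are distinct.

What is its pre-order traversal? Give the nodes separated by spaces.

The last element of post-order is the root; it splits in-order into left and right subtrees.
Root hop: left subtree has 4 nodes {lime, ivy, teak, kale}, right has 7 {iris, cedar, fern, plum, tulip, moss, poppy}.
  Root lime: left subtree has 0 nodes { }, right has 3 {ivy, teak, kale}.
    Root ivy: left subtree has 0 nodes { }, right has 2 {teak, kale}.
      Root teak: left subtree has 0 nodes { }, right has 1 {kale}.
  Root plum: left subtree has 3 nodes {iris, cedar, fern}, right has 3 {tulip, moss, poppy}.
    Root iris: left subtree has 0 nodes { }, right has 2 {cedar, fern}.
      Root cedar: left subtree has 0 nodes { }, right has 1 {fern}.
    Root moss: left subtree has 1 node {tulip}, right has 1 {poppy}.

hop lime ivy teak kale plum iris cedar fern moss tulip poppy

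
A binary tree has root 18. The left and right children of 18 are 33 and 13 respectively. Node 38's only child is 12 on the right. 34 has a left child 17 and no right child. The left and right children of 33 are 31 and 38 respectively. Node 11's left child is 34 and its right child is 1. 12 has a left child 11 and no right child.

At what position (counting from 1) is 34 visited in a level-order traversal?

8

Level-order visits nodes level by level from the root, left to right within each level.
Level 0: 18
Level 1: 33, 13
Level 2: 31, 38
Level 3: 12
Level 4: 11
Level 5: 34, 1
Level 6: 17
Full level-order sequence: 18, 33, 13, 31, 38, 12, 11, 34, 1, 17.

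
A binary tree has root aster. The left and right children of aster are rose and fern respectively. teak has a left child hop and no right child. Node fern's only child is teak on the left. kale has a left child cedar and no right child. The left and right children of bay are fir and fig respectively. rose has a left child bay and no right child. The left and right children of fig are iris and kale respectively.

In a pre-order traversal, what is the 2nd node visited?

rose

Pre-order visits the node, then its left subtree, then its right subtree.
Visit aster.
At aster: go left to rose.
  Visit rose.
  At rose: go left to bay.
    Visit bay.
    At bay: go left to fir.
      fir is a leaf — visit fir.
    At bay: go right to fig.
      Visit fig.
      At fig: go left to iris.
        iris is a leaf — visit iris.
      At fig: go right to kale.
        Visit kale.
        At kale: go left to cedar.
          cedar is a leaf — visit cedar.
        At kale: no right child.
  At rose: no right child.
At aster: go right to fern.
  Visit fern.
  At fern: go left to teak.
    Visit teak.
    At teak: go left to hop.
      hop is a leaf — visit hop.
    At teak: no right child.
  At fern: no right child.
Full pre-order sequence: aster, rose, bay, fir, fig, iris, kale, cedar, fern, teak, hop.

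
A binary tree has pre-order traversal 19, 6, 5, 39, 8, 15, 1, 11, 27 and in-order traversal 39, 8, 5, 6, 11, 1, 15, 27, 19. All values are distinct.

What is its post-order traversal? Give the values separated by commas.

8, 39, 5, 11, 1, 27, 15, 6, 19

The first element of pre-order is the root; it splits in-order into left and right subtrees.
Root 19: left subtree has 8 nodes {39, 8, 5, 6, 11, 1, 15, 27}, right has 0 { }.
  Root 6: left subtree has 3 nodes {39, 8, 5}, right has 4 {11, 1, 15, 27}.
    Root 5: left subtree has 2 nodes {39, 8}, right has 0 { }.
      Root 39: left subtree has 0 nodes { }, right has 1 {8}.
    Root 15: left subtree has 2 nodes {11, 1}, right has 1 {27}.
      Root 1: left subtree has 1 node {11}, right has 0 { }.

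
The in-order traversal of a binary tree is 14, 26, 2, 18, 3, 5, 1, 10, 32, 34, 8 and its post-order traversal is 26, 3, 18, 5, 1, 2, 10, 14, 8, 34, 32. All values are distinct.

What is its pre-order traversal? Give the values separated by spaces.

The last element of post-order is the root; it splits in-order into left and right subtrees.
Root 32: left subtree has 8 nodes {14, 26, 2, 18, 3, 5, 1, 10}, right has 2 {34, 8}.
  Root 14: left subtree has 0 nodes { }, right has 7 {26, 2, 18, 3, 5, 1, 10}.
    Root 10: left subtree has 6 nodes {26, 2, 18, 3, 5, 1}, right has 0 { }.
      Root 2: left subtree has 1 node {26}, right has 4 {18, 3, 5, 1}.
        Root 1: left subtree has 3 nodes {18, 3, 5}, right has 0 { }.
          Root 5: left subtree has 2 nodes {18, 3}, right has 0 { }.
            Root 18: left subtree has 0 nodes { }, right has 1 {3}.
  Root 34: left subtree has 0 nodes { }, right has 1 {8}.

32 14 10 2 26 1 5 18 3 34 8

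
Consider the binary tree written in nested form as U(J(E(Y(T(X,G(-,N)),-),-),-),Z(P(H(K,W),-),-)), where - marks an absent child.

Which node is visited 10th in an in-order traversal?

In-order visits the left subtree, then the node, then the right subtree.
At U: go left to J.
  At J: go left to E.
    At E: go left to Y.
      At Y: go left to T.
        At T: go left to X.
          X is a leaf — visit X.
        Visit T.
        At T: go right to G.
          At G: no left child.
          Visit G.
          At G: go right to N.
            N is a leaf — visit N.
      Visit Y.
      At Y: no right child.
    Visit E.
    At E: no right child.
  Visit J.
  At J: no right child.
Visit U.
At U: go right to Z.
  At Z: go left to P.
    At P: go left to H.
      At H: go left to K.
        K is a leaf — visit K.
      Visit H.
      At H: go right to W.
        W is a leaf — visit W.
    Visit P.
    At P: no right child.
  Visit Z.
  At Z: no right child.
Full in-order sequence: X, T, G, N, Y, E, J, U, K, H, W, P, Z.

H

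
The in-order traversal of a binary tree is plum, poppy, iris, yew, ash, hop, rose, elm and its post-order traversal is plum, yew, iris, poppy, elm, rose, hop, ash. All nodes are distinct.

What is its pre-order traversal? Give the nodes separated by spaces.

ash poppy plum iris yew hop rose elm

The last element of post-order is the root; it splits in-order into left and right subtrees.
Root ash: left subtree has 4 nodes {plum, poppy, iris, yew}, right has 3 {hop, rose, elm}.
  Root poppy: left subtree has 1 node {plum}, right has 2 {iris, yew}.
    Root iris: left subtree has 0 nodes { }, right has 1 {yew}.
  Root hop: left subtree has 0 nodes { }, right has 2 {rose, elm}.
    Root rose: left subtree has 0 nodes { }, right has 1 {elm}.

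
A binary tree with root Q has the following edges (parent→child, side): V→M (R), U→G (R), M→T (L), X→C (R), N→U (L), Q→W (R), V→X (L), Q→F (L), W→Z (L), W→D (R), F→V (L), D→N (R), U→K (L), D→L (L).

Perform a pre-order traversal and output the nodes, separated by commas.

Q, F, V, X, C, M, T, W, Z, D, L, N, U, K, G

Pre-order visits the node, then its left subtree, then its right subtree.
Visit Q.
At Q: go left to F.
  Visit F.
  At F: go left to V.
    Visit V.
    At V: go left to X.
      Visit X.
      At X: no left child.
      At X: go right to C.
        C is a leaf — visit C.
    At V: go right to M.
      Visit M.
      At M: go left to T.
        T is a leaf — visit T.
      At M: no right child.
  At F: no right child.
At Q: go right to W.
  Visit W.
  At W: go left to Z.
    Z is a leaf — visit Z.
  At W: go right to D.
    Visit D.
    At D: go left to L.
      L is a leaf — visit L.
    At D: go right to N.
      Visit N.
      At N: go left to U.
        Visit U.
        At U: go left to K.
          K is a leaf — visit K.
        At U: go right to G.
          G is a leaf — visit G.
      At N: no right child.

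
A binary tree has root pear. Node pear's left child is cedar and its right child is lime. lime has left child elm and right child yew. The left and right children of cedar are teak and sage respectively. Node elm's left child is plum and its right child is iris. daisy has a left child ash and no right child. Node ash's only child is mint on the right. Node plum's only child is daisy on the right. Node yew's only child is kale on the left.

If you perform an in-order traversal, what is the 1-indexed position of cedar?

In-order visits the left subtree, then the node, then the right subtree.
At pear: go left to cedar.
  At cedar: go left to teak.
    teak is a leaf — visit teak.
  Visit cedar.
  At cedar: go right to sage.
    sage is a leaf — visit sage.
Visit pear.
At pear: go right to lime.
  At lime: go left to elm.
    At elm: go left to plum.
      At plum: no left child.
      Visit plum.
      At plum: go right to daisy.
        At daisy: go left to ash.
          At ash: no left child.
          Visit ash.
          At ash: go right to mint.
            mint is a leaf — visit mint.
        Visit daisy.
        At daisy: no right child.
    Visit elm.
    At elm: go right to iris.
      iris is a leaf — visit iris.
  Visit lime.
  At lime: go right to yew.
    At yew: go left to kale.
      kale is a leaf — visit kale.
    Visit yew.
    At yew: no right child.
Full in-order sequence: teak, cedar, sage, pear, plum, ash, mint, daisy, elm, iris, lime, kale, yew.

2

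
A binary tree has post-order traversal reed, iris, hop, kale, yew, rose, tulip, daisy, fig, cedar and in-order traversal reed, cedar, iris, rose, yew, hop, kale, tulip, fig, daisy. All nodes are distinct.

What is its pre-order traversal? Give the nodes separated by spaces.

The last element of post-order is the root; it splits in-order into left and right subtrees.
Root cedar: left subtree has 1 node {reed}, right has 8 {iris, rose, yew, hop, kale, tulip, fig, daisy}.
  Root fig: left subtree has 6 nodes {iris, rose, yew, hop, kale, tulip}, right has 1 {daisy}.
    Root tulip: left subtree has 5 nodes {iris, rose, yew, hop, kale}, right has 0 { }.
      Root rose: left subtree has 1 node {iris}, right has 3 {yew, hop, kale}.
        Root yew: left subtree has 0 nodes { }, right has 2 {hop, kale}.
          Root kale: left subtree has 1 node {hop}, right has 0 { }.

cedar reed fig tulip rose iris yew kale hop daisy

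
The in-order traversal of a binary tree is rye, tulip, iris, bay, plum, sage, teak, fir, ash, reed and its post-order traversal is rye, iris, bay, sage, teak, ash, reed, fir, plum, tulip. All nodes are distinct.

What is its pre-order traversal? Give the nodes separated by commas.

tulip, rye, plum, bay, iris, fir, teak, sage, reed, ash

The last element of post-order is the root; it splits in-order into left and right subtrees.
Root tulip: left subtree has 1 node {rye}, right has 8 {iris, bay, plum, sage, teak, fir, ash, reed}.
  Root plum: left subtree has 2 nodes {iris, bay}, right has 5 {sage, teak, fir, ash, reed}.
    Root bay: left subtree has 1 node {iris}, right has 0 { }.
    Root fir: left subtree has 2 nodes {sage, teak}, right has 2 {ash, reed}.
      Root teak: left subtree has 1 node {sage}, right has 0 { }.
      Root reed: left subtree has 1 node {ash}, right has 0 { }.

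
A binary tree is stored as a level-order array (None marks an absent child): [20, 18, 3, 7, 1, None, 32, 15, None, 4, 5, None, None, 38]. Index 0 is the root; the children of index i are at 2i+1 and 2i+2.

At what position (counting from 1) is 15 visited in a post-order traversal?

Post-order visits the left subtree, then the right subtree, then the node.
At 20: go left to 18.
  At 18: go left to 7.
    At 7: go left to 15.
      15 is a leaf — visit 15.
    At 7: no right child.
    Visit 7.
  At 18: go right to 1.
    At 1: go left to 4.
      4 is a leaf — visit 4.
    At 1: go right to 5.
      5 is a leaf — visit 5.
    Visit 1.
  Visit 18.
At 20: go right to 3.
  At 3: no left child.
  At 3: go right to 32.
    At 32: go left to 38.
      38 is a leaf — visit 38.
    At 32: no right child.
    Visit 32.
  Visit 3.
Visit 20.
Full post-order sequence: 15, 7, 4, 5, 1, 18, 38, 32, 3, 20.

1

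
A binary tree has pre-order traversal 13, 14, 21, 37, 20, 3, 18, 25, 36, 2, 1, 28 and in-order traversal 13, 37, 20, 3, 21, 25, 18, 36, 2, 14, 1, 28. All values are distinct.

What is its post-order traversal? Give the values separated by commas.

The first element of pre-order is the root; it splits in-order into left and right subtrees.
Root 13: left subtree has 0 nodes { }, right has 11 {37, 20, 3, 21, 25, 18, 36, 2, 14, 1, 28}.
  Root 14: left subtree has 8 nodes {37, 20, 3, 21, 25, 18, 36, 2}, right has 2 {1, 28}.
    Root 21: left subtree has 3 nodes {37, 20, 3}, right has 4 {25, 18, 36, 2}.
      Root 37: left subtree has 0 nodes { }, right has 2 {20, 3}.
        Root 20: left subtree has 0 nodes { }, right has 1 {3}.
      Root 18: left subtree has 1 node {25}, right has 2 {36, 2}.
        Root 36: left subtree has 0 nodes { }, right has 1 {2}.
    Root 1: left subtree has 0 nodes { }, right has 1 {28}.

3, 20, 37, 25, 2, 36, 18, 21, 28, 1, 14, 13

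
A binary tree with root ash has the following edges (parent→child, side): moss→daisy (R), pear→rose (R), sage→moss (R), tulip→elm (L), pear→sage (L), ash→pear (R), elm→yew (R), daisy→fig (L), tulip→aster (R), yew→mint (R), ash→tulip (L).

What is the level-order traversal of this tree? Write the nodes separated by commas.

ash, tulip, pear, elm, aster, sage, rose, yew, moss, mint, daisy, fig

Level-order visits nodes level by level from the root, left to right within each level.
Level 0: ash
Level 1: tulip, pear
Level 2: elm, aster, sage, rose
Level 3: yew, moss
Level 4: mint, daisy
Level 5: fig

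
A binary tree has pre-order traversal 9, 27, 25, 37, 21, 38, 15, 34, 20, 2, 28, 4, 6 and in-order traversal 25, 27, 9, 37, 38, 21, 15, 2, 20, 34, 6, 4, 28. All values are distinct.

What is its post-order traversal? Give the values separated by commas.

25, 27, 38, 2, 20, 6, 4, 28, 34, 15, 21, 37, 9

The first element of pre-order is the root; it splits in-order into left and right subtrees.
Root 9: left subtree has 2 nodes {25, 27}, right has 10 {37, 38, 21, 15, 2, 20, 34, 6, 4, 28}.
  Root 27: left subtree has 1 node {25}, right has 0 { }.
  Root 37: left subtree has 0 nodes { }, right has 9 {38, 21, 15, 2, 20, 34, 6, 4, 28}.
    Root 21: left subtree has 1 node {38}, right has 7 {15, 2, 20, 34, 6, 4, 28}.
      Root 15: left subtree has 0 nodes { }, right has 6 {2, 20, 34, 6, 4, 28}.
        Root 34: left subtree has 2 nodes {2, 20}, right has 3 {6, 4, 28}.
          Root 20: left subtree has 1 node {2}, right has 0 { }.
          Root 28: left subtree has 2 nodes {6, 4}, right has 0 { }.
            Root 4: left subtree has 1 node {6}, right has 0 { }.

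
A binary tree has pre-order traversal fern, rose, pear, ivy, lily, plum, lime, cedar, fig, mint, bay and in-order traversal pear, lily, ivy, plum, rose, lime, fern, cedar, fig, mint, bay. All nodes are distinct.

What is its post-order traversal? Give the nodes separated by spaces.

The first element of pre-order is the root; it splits in-order into left and right subtrees.
Root fern: left subtree has 6 nodes {pear, lily, ivy, plum, rose, lime}, right has 4 {cedar, fig, mint, bay}.
  Root rose: left subtree has 4 nodes {pear, lily, ivy, plum}, right has 1 {lime}.
    Root pear: left subtree has 0 nodes { }, right has 3 {lily, ivy, plum}.
      Root ivy: left subtree has 1 node {lily}, right has 1 {plum}.
  Root cedar: left subtree has 0 nodes { }, right has 3 {fig, mint, bay}.
    Root fig: left subtree has 0 nodes { }, right has 2 {mint, bay}.
      Root mint: left subtree has 0 nodes { }, right has 1 {bay}.

lily plum ivy pear lime rose bay mint fig cedar fern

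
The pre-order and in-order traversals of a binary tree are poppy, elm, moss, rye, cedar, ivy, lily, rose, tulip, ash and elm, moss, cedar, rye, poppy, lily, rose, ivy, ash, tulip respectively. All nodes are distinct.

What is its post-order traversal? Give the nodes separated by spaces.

cedar rye moss elm rose lily ash tulip ivy poppy

The first element of pre-order is the root; it splits in-order into left and right subtrees.
Root poppy: left subtree has 4 nodes {elm, moss, cedar, rye}, right has 5 {lily, rose, ivy, ash, tulip}.
  Root elm: left subtree has 0 nodes { }, right has 3 {moss, cedar, rye}.
    Root moss: left subtree has 0 nodes { }, right has 2 {cedar, rye}.
      Root rye: left subtree has 1 node {cedar}, right has 0 { }.
  Root ivy: left subtree has 2 nodes {lily, rose}, right has 2 {ash, tulip}.
    Root lily: left subtree has 0 nodes { }, right has 1 {rose}.
    Root tulip: left subtree has 1 node {ash}, right has 0 { }.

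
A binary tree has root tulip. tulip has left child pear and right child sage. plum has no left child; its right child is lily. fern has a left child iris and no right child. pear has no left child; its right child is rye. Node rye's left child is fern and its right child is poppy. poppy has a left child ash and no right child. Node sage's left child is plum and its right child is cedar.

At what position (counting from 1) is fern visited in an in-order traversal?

In-order visits the left subtree, then the node, then the right subtree.
At tulip: go left to pear.
  At pear: no left child.
  Visit pear.
  At pear: go right to rye.
    At rye: go left to fern.
      At fern: go left to iris.
        iris is a leaf — visit iris.
      Visit fern.
      At fern: no right child.
    Visit rye.
    At rye: go right to poppy.
      At poppy: go left to ash.
        ash is a leaf — visit ash.
      Visit poppy.
      At poppy: no right child.
Visit tulip.
At tulip: go right to sage.
  At sage: go left to plum.
    At plum: no left child.
    Visit plum.
    At plum: go right to lily.
      lily is a leaf — visit lily.
  Visit sage.
  At sage: go right to cedar.
    cedar is a leaf — visit cedar.
Full in-order sequence: pear, iris, fern, rye, ash, poppy, tulip, plum, lily, sage, cedar.

3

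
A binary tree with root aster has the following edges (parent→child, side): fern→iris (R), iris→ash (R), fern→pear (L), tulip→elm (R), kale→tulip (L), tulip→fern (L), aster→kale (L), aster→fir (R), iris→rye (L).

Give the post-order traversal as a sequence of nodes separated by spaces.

pear rye ash iris fern elm tulip kale fir aster

Post-order visits the left subtree, then the right subtree, then the node.
At aster: go left to kale.
  At kale: go left to tulip.
    At tulip: go left to fern.
      At fern: go left to pear.
        pear is a leaf — visit pear.
      At fern: go right to iris.
        At iris: go left to rye.
          rye is a leaf — visit rye.
        At iris: go right to ash.
          ash is a leaf — visit ash.
        Visit iris.
      Visit fern.
    At tulip: go right to elm.
      elm is a leaf — visit elm.
    Visit tulip.
  At kale: no right child.
  Visit kale.
At aster: go right to fir.
  fir is a leaf — visit fir.
Visit aster.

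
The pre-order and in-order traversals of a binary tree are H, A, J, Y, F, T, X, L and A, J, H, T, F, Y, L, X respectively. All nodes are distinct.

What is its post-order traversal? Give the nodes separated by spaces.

J A T F L X Y H

The first element of pre-order is the root; it splits in-order into left and right subtrees.
Root H: left subtree has 2 nodes {A, J}, right has 5 {T, F, Y, L, X}.
  Root A: left subtree has 0 nodes { }, right has 1 {J}.
  Root Y: left subtree has 2 nodes {T, F}, right has 2 {L, X}.
    Root F: left subtree has 1 node {T}, right has 0 { }.
    Root X: left subtree has 1 node {L}, right has 0 { }.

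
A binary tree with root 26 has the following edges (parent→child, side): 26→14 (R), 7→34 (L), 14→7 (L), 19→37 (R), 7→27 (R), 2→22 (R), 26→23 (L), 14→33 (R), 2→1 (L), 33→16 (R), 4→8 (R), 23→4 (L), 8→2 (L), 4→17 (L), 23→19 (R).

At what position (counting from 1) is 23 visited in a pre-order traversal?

2

Pre-order visits the node, then its left subtree, then its right subtree.
Visit 26.
At 26: go left to 23.
  Visit 23.
  At 23: go left to 4.
    Visit 4.
    At 4: go left to 17.
      17 is a leaf — visit 17.
    At 4: go right to 8.
      Visit 8.
      At 8: go left to 2.
        Visit 2.
        At 2: go left to 1.
          1 is a leaf — visit 1.
        At 2: go right to 22.
          22 is a leaf — visit 22.
      At 8: no right child.
  At 23: go right to 19.
    Visit 19.
    At 19: no left child.
    At 19: go right to 37.
      37 is a leaf — visit 37.
At 26: go right to 14.
  Visit 14.
  At 14: go left to 7.
    Visit 7.
    At 7: go left to 34.
      34 is a leaf — visit 34.
    At 7: go right to 27.
      27 is a leaf — visit 27.
  At 14: go right to 33.
    Visit 33.
    At 33: no left child.
    At 33: go right to 16.
      16 is a leaf — visit 16.
Full pre-order sequence: 26, 23, 4, 17, 8, 2, 1, 22, 19, 37, 14, 7, 34, 27, 33, 16.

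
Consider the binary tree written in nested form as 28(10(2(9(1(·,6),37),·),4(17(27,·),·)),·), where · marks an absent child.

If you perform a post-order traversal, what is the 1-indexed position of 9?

Post-order visits the left subtree, then the right subtree, then the node.
At 28: go left to 10.
  At 10: go left to 2.
    At 2: go left to 9.
      At 9: go left to 1.
        At 1: no left child.
        At 1: go right to 6.
          6 is a leaf — visit 6.
        Visit 1.
      At 9: go right to 37.
        37 is a leaf — visit 37.
      Visit 9.
    At 2: no right child.
    Visit 2.
  At 10: go right to 4.
    At 4: go left to 17.
      At 17: go left to 27.
        27 is a leaf — visit 27.
      At 17: no right child.
      Visit 17.
    At 4: no right child.
    Visit 4.
  Visit 10.
At 28: no right child.
Visit 28.
Full post-order sequence: 6, 1, 37, 9, 2, 27, 17, 4, 10, 28.

4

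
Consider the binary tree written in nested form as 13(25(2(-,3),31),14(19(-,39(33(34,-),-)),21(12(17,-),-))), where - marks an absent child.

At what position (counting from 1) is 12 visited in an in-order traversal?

12

In-order visits the left subtree, then the node, then the right subtree.
At 13: go left to 25.
  At 25: go left to 2.
    At 2: no left child.
    Visit 2.
    At 2: go right to 3.
      3 is a leaf — visit 3.
  Visit 25.
  At 25: go right to 31.
    31 is a leaf — visit 31.
Visit 13.
At 13: go right to 14.
  At 14: go left to 19.
    At 19: no left child.
    Visit 19.
    At 19: go right to 39.
      At 39: go left to 33.
        At 33: go left to 34.
          34 is a leaf — visit 34.
        Visit 33.
        At 33: no right child.
      Visit 39.
      At 39: no right child.
  Visit 14.
  At 14: go right to 21.
    At 21: go left to 12.
      At 12: go left to 17.
        17 is a leaf — visit 17.
      Visit 12.
      At 12: no right child.
    Visit 21.
    At 21: no right child.
Full in-order sequence: 2, 3, 25, 31, 13, 19, 34, 33, 39, 14, 17, 12, 21.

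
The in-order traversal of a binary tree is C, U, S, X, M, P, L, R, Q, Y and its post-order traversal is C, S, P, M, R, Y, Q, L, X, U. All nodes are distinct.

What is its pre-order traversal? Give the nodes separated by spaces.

The last element of post-order is the root; it splits in-order into left and right subtrees.
Root U: left subtree has 1 node {C}, right has 8 {S, X, M, P, L, R, Q, Y}.
  Root X: left subtree has 1 node {S}, right has 6 {M, P, L, R, Q, Y}.
    Root L: left subtree has 2 nodes {M, P}, right has 3 {R, Q, Y}.
      Root M: left subtree has 0 nodes { }, right has 1 {P}.
      Root Q: left subtree has 1 node {R}, right has 1 {Y}.

U C X S L M P Q R Y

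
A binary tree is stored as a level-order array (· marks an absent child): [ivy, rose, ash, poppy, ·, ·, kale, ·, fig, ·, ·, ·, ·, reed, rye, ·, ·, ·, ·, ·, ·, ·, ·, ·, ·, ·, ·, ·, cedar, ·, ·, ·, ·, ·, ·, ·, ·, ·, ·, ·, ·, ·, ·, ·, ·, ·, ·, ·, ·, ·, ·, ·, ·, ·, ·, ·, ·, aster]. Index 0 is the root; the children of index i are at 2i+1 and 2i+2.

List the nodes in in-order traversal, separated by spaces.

poppy fig rose ivy ash reed aster cedar kale rye

In-order visits the left subtree, then the node, then the right subtree.
At ivy: go left to rose.
  At rose: go left to poppy.
    At poppy: no left child.
    Visit poppy.
    At poppy: go right to fig.
      fig is a leaf — visit fig.
  Visit rose.
  At rose: no right child.
Visit ivy.
At ivy: go right to ash.
  At ash: no left child.
  Visit ash.
  At ash: go right to kale.
    At kale: go left to reed.
      At reed: no left child.
      Visit reed.
      At reed: go right to cedar.
        At cedar: go left to aster.
          aster is a leaf — visit aster.
        Visit cedar.
        At cedar: no right child.
    Visit kale.
    At kale: go right to rye.
      rye is a leaf — visit rye.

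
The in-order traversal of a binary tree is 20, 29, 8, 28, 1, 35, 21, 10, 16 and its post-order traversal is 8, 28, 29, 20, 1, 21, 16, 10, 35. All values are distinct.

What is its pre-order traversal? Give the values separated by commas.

35, 1, 20, 29, 28, 8, 10, 21, 16

The last element of post-order is the root; it splits in-order into left and right subtrees.
Root 35: left subtree has 5 nodes {20, 29, 8, 28, 1}, right has 3 {21, 10, 16}.
  Root 1: left subtree has 4 nodes {20, 29, 8, 28}, right has 0 { }.
    Root 20: left subtree has 0 nodes { }, right has 3 {29, 8, 28}.
      Root 29: left subtree has 0 nodes { }, right has 2 {8, 28}.
        Root 28: left subtree has 1 node {8}, right has 0 { }.
  Root 10: left subtree has 1 node {21}, right has 1 {16}.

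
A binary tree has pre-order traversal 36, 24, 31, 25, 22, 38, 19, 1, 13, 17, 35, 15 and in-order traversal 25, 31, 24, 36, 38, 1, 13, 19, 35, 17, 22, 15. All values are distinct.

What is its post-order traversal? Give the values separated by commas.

The first element of pre-order is the root; it splits in-order into left and right subtrees.
Root 36: left subtree has 3 nodes {25, 31, 24}, right has 8 {38, 1, 13, 19, 35, 17, 22, 15}.
  Root 24: left subtree has 2 nodes {25, 31}, right has 0 { }.
    Root 31: left subtree has 1 node {25}, right has 0 { }.
  Root 22: left subtree has 6 nodes {38, 1, 13, 19, 35, 17}, right has 1 {15}.
    Root 38: left subtree has 0 nodes { }, right has 5 {1, 13, 19, 35, 17}.
      Root 19: left subtree has 2 nodes {1, 13}, right has 2 {35, 17}.
        Root 1: left subtree has 0 nodes { }, right has 1 {13}.
        Root 17: left subtree has 1 node {35}, right has 0 { }.

25, 31, 24, 13, 1, 35, 17, 19, 38, 15, 22, 36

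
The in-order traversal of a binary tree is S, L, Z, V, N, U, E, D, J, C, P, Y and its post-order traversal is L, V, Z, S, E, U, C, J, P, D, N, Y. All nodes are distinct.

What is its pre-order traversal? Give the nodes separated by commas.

Y, N, S, Z, L, V, D, U, E, P, J, C

The last element of post-order is the root; it splits in-order into left and right subtrees.
Root Y: left subtree has 11 nodes {S, L, Z, V, N, U, E, D, J, C, P}, right has 0 { }.
  Root N: left subtree has 4 nodes {S, L, Z, V}, right has 6 {U, E, D, J, C, P}.
    Root S: left subtree has 0 nodes { }, right has 3 {L, Z, V}.
      Root Z: left subtree has 1 node {L}, right has 1 {V}.
    Root D: left subtree has 2 nodes {U, E}, right has 3 {J, C, P}.
      Root U: left subtree has 0 nodes { }, right has 1 {E}.
      Root P: left subtree has 2 nodes {J, C}, right has 0 { }.
        Root J: left subtree has 0 nodes { }, right has 1 {C}.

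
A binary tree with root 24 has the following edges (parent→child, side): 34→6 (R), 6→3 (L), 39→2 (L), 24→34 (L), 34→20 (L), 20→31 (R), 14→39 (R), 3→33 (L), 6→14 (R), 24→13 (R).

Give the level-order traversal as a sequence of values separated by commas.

Level-order visits nodes level by level from the root, left to right within each level.
Level 0: 24
Level 1: 34, 13
Level 2: 20, 6
Level 3: 31, 3, 14
Level 4: 33, 39
Level 5: 2

24, 34, 13, 20, 6, 31, 3, 14, 33, 39, 2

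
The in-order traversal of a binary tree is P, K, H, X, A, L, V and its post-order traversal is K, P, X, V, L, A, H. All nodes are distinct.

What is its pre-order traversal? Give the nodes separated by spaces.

H P K A X L V

The last element of post-order is the root; it splits in-order into left and right subtrees.
Root H: left subtree has 2 nodes {P, K}, right has 4 {X, A, L, V}.
  Root P: left subtree has 0 nodes { }, right has 1 {K}.
  Root A: left subtree has 1 node {X}, right has 2 {L, V}.
    Root L: left subtree has 0 nodes { }, right has 1 {V}.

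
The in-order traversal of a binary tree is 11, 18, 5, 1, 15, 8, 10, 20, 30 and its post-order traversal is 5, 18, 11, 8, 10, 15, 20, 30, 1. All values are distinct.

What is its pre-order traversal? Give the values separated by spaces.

1 11 18 5 30 20 15 10 8

The last element of post-order is the root; it splits in-order into left and right subtrees.
Root 1: left subtree has 3 nodes {11, 18, 5}, right has 5 {15, 8, 10, 20, 30}.
  Root 11: left subtree has 0 nodes { }, right has 2 {18, 5}.
    Root 18: left subtree has 0 nodes { }, right has 1 {5}.
  Root 30: left subtree has 4 nodes {15, 8, 10, 20}, right has 0 { }.
    Root 20: left subtree has 3 nodes {15, 8, 10}, right has 0 { }.
      Root 15: left subtree has 0 nodes { }, right has 2 {8, 10}.
        Root 10: left subtree has 1 node {8}, right has 0 { }.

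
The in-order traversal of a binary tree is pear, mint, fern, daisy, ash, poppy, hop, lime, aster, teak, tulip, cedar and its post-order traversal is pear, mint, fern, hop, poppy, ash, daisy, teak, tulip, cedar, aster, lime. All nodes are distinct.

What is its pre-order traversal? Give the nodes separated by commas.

lime, daisy, fern, mint, pear, ash, poppy, hop, aster, cedar, tulip, teak

The last element of post-order is the root; it splits in-order into left and right subtrees.
Root lime: left subtree has 7 nodes {pear, mint, fern, daisy, ash, poppy, hop}, right has 4 {aster, teak, tulip, cedar}.
  Root daisy: left subtree has 3 nodes {pear, mint, fern}, right has 3 {ash, poppy, hop}.
    Root fern: left subtree has 2 nodes {pear, mint}, right has 0 { }.
      Root mint: left subtree has 1 node {pear}, right has 0 { }.
    Root ash: left subtree has 0 nodes { }, right has 2 {poppy, hop}.
      Root poppy: left subtree has 0 nodes { }, right has 1 {hop}.
  Root aster: left subtree has 0 nodes { }, right has 3 {teak, tulip, cedar}.
    Root cedar: left subtree has 2 nodes {teak, tulip}, right has 0 { }.
      Root tulip: left subtree has 1 node {teak}, right has 0 { }.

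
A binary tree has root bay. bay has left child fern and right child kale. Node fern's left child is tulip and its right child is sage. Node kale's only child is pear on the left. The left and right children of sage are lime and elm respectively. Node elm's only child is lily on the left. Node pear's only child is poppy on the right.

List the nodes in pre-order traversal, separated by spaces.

Pre-order visits the node, then its left subtree, then its right subtree.
Visit bay.
At bay: go left to fern.
  Visit fern.
  At fern: go left to tulip.
    tulip is a leaf — visit tulip.
  At fern: go right to sage.
    Visit sage.
    At sage: go left to lime.
      lime is a leaf — visit lime.
    At sage: go right to elm.
      Visit elm.
      At elm: go left to lily.
        lily is a leaf — visit lily.
      At elm: no right child.
At bay: go right to kale.
  Visit kale.
  At kale: go left to pear.
    Visit pear.
    At pear: no left child.
    At pear: go right to poppy.
      poppy is a leaf — visit poppy.
  At kale: no right child.

bay fern tulip sage lime elm lily kale pear poppy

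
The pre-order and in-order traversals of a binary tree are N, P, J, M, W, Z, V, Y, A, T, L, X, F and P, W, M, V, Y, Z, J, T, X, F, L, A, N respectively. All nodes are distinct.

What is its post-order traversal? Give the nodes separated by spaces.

W Y V Z M F X L T A J P N

The first element of pre-order is the root; it splits in-order into left and right subtrees.
Root N: left subtree has 12 nodes {P, W, M, V, Y, Z, J, T, X, F, L, A}, right has 0 { }.
  Root P: left subtree has 0 nodes { }, right has 11 {W, M, V, Y, Z, J, T, X, F, L, A}.
    Root J: left subtree has 5 nodes {W, M, V, Y, Z}, right has 5 {T, X, F, L, A}.
      Root M: left subtree has 1 node {W}, right has 3 {V, Y, Z}.
        Root Z: left subtree has 2 nodes {V, Y}, right has 0 { }.
          Root V: left subtree has 0 nodes { }, right has 1 {Y}.
      Root A: left subtree has 4 nodes {T, X, F, L}, right has 0 { }.
        Root T: left subtree has 0 nodes { }, right has 3 {X, F, L}.
          Root L: left subtree has 2 nodes {X, F}, right has 0 { }.
            Root X: left subtree has 0 nodes { }, right has 1 {F}.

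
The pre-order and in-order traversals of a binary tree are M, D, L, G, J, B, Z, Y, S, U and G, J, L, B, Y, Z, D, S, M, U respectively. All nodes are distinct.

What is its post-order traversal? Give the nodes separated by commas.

The first element of pre-order is the root; it splits in-order into left and right subtrees.
Root M: left subtree has 8 nodes {G, J, L, B, Y, Z, D, S}, right has 1 {U}.
  Root D: left subtree has 6 nodes {G, J, L, B, Y, Z}, right has 1 {S}.
    Root L: left subtree has 2 nodes {G, J}, right has 3 {B, Y, Z}.
      Root G: left subtree has 0 nodes { }, right has 1 {J}.
      Root B: left subtree has 0 nodes { }, right has 2 {Y, Z}.
        Root Z: left subtree has 1 node {Y}, right has 0 { }.

J, G, Y, Z, B, L, S, D, U, M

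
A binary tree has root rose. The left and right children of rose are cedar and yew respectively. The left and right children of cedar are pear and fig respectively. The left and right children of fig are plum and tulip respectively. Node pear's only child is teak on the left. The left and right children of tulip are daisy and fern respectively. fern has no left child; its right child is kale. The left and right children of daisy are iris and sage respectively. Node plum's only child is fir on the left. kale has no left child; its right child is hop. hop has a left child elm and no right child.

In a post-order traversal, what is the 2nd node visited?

Post-order visits the left subtree, then the right subtree, then the node.
At rose: go left to cedar.
  At cedar: go left to pear.
    At pear: go left to teak.
      teak is a leaf — visit teak.
    At pear: no right child.
    Visit pear.
  At cedar: go right to fig.
    At fig: go left to plum.
      At plum: go left to fir.
        fir is a leaf — visit fir.
      At plum: no right child.
      Visit plum.
    At fig: go right to tulip.
      At tulip: go left to daisy.
        At daisy: go left to iris.
          iris is a leaf — visit iris.
        At daisy: go right to sage.
          sage is a leaf — visit sage.
        Visit daisy.
      At tulip: go right to fern.
        At fern: no left child.
        At fern: go right to kale.
          At kale: no left child.
          At kale: go right to hop.
            At hop: go left to elm.
              elm is a leaf — visit elm.
            At hop: no right child.
            Visit hop.
          Visit kale.
        Visit fern.
      Visit tulip.
    Visit fig.
  Visit cedar.
At rose: go right to yew.
  yew is a leaf — visit yew.
Visit rose.
Full post-order sequence: teak, pear, fir, plum, iris, sage, daisy, elm, hop, kale, fern, tulip, fig, cedar, yew, rose.

pear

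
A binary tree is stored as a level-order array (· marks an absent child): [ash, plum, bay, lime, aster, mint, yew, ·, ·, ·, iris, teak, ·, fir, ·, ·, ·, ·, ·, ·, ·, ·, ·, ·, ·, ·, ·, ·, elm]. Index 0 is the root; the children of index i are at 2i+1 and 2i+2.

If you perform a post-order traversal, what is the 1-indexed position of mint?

Post-order visits the left subtree, then the right subtree, then the node.
At ash: go left to plum.
  At plum: go left to lime.
    lime is a leaf — visit lime.
  At plum: go right to aster.
    At aster: no left child.
    At aster: go right to iris.
      iris is a leaf — visit iris.
    Visit aster.
  Visit plum.
At ash: go right to bay.
  At bay: go left to mint.
    At mint: go left to teak.
      teak is a leaf — visit teak.
    At mint: no right child.
    Visit mint.
  At bay: go right to yew.
    At yew: go left to fir.
      At fir: no left child.
      At fir: go right to elm.
        elm is a leaf — visit elm.
      Visit fir.
    At yew: no right child.
    Visit yew.
  Visit bay.
Visit ash.
Full post-order sequence: lime, iris, aster, plum, teak, mint, elm, fir, yew, bay, ash.

6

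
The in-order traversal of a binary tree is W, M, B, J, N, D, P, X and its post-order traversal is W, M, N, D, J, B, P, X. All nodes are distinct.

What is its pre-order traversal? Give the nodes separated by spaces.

X P B M W J D N

The last element of post-order is the root; it splits in-order into left and right subtrees.
Root X: left subtree has 7 nodes {W, M, B, J, N, D, P}, right has 0 { }.
  Root P: left subtree has 6 nodes {W, M, B, J, N, D}, right has 0 { }.
    Root B: left subtree has 2 nodes {W, M}, right has 3 {J, N, D}.
      Root M: left subtree has 1 node {W}, right has 0 { }.
      Root J: left subtree has 0 nodes { }, right has 2 {N, D}.
        Root D: left subtree has 1 node {N}, right has 0 { }.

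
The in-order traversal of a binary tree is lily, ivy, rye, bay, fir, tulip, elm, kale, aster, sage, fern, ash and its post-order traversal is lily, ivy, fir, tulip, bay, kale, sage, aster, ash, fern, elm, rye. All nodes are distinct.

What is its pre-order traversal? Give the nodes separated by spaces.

The last element of post-order is the root; it splits in-order into left and right subtrees.
Root rye: left subtree has 2 nodes {lily, ivy}, right has 9 {bay, fir, tulip, elm, kale, aster, sage, fern, ash}.
  Root ivy: left subtree has 1 node {lily}, right has 0 { }.
  Root elm: left subtree has 3 nodes {bay, fir, tulip}, right has 5 {kale, aster, sage, fern, ash}.
    Root bay: left subtree has 0 nodes { }, right has 2 {fir, tulip}.
      Root tulip: left subtree has 1 node {fir}, right has 0 { }.
    Root fern: left subtree has 3 nodes {kale, aster, sage}, right has 1 {ash}.
      Root aster: left subtree has 1 node {kale}, right has 1 {sage}.

rye ivy lily elm bay tulip fir fern aster kale sage ash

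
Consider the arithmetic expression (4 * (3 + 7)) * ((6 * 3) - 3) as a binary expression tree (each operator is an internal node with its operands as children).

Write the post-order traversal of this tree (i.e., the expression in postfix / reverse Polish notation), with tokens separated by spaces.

4 3 7 + * 6 3 * 3 - *

Post-order on an expression tree gives postfix notation: for each operator, emit left operand, right operand, then the operator.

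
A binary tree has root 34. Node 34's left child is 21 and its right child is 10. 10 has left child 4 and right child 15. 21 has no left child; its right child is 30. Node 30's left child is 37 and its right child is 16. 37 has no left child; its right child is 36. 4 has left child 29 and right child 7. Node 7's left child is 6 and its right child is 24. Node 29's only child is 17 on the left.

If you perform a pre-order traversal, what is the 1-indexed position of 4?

8

Pre-order visits the node, then its left subtree, then its right subtree.
Visit 34.
At 34: go left to 21.
  Visit 21.
  At 21: no left child.
  At 21: go right to 30.
    Visit 30.
    At 30: go left to 37.
      Visit 37.
      At 37: no left child.
      At 37: go right to 36.
        36 is a leaf — visit 36.
    At 30: go right to 16.
      16 is a leaf — visit 16.
At 34: go right to 10.
  Visit 10.
  At 10: go left to 4.
    Visit 4.
    At 4: go left to 29.
      Visit 29.
      At 29: go left to 17.
        17 is a leaf — visit 17.
      At 29: no right child.
    At 4: go right to 7.
      Visit 7.
      At 7: go left to 6.
        6 is a leaf — visit 6.
      At 7: go right to 24.
        24 is a leaf — visit 24.
  At 10: go right to 15.
    15 is a leaf — visit 15.
Full pre-order sequence: 34, 21, 30, 37, 36, 16, 10, 4, 29, 17, 7, 6, 24, 15.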